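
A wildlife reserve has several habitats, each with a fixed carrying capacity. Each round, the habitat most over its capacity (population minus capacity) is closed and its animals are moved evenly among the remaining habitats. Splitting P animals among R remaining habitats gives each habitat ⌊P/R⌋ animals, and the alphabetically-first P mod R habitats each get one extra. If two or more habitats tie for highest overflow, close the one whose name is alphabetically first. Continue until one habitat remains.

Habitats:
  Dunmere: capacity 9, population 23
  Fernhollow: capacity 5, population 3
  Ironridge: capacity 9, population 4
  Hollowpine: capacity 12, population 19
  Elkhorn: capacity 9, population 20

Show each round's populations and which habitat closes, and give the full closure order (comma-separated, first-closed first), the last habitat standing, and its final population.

Closure order: Dunmere, Elkhorn, Hollowpine, Fernhollow
Last habitat: Ironridge with 69 animals

Round 1: Dunmere=23 Elkhorn=20 Fernhollow=3 Hollowpine=19 Ironridge=4 → close Dunmere (overflow 14)
  23÷4 = 5 each, +1 to first 3
Round 2: Elkhorn=26 Fernhollow=9 Hollowpine=25 Ironridge=9 → close Elkhorn (overflow 17)
  26÷3 = 8 each, +1 to first 2
Round 3: Fernhollow=18 Hollowpine=34 Ironridge=17 → close Hollowpine (overflow 22)
  34÷2 = 17 each, +1 to first 0
Round 4: Fernhollow=35 Ironridge=34 → close Fernhollow (overflow 30)
  35÷1 = 35 each, +1 to first 0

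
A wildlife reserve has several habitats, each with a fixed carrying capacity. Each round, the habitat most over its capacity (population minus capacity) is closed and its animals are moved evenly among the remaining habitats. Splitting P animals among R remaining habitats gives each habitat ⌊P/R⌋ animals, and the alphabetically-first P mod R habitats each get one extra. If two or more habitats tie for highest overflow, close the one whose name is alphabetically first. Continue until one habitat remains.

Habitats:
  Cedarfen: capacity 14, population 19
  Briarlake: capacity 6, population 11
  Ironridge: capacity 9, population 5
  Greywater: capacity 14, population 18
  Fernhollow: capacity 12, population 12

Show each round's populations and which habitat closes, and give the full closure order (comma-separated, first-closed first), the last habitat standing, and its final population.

Closure order: Briarlake, Cedarfen, Greywater, Fernhollow
Last habitat: Ironridge with 65 animals

Round 1: Briarlake=11 Cedarfen=19 Fernhollow=12 Greywater=18 Ironridge=5 → close Briarlake (overflow 5)
  11÷4 = 2 each, +1 to first 3
Round 2: Cedarfen=22 Fernhollow=15 Greywater=21 Ironridge=7 → close Cedarfen (overflow 8)
  22÷3 = 7 each, +1 to first 1
Round 3: Fernhollow=23 Greywater=28 Ironridge=14 → close Greywater (overflow 14)
  28÷2 = 14 each, +1 to first 0
Round 4: Fernhollow=37 Ironridge=28 → close Fernhollow (overflow 25)
  37÷1 = 37 each, +1 to first 0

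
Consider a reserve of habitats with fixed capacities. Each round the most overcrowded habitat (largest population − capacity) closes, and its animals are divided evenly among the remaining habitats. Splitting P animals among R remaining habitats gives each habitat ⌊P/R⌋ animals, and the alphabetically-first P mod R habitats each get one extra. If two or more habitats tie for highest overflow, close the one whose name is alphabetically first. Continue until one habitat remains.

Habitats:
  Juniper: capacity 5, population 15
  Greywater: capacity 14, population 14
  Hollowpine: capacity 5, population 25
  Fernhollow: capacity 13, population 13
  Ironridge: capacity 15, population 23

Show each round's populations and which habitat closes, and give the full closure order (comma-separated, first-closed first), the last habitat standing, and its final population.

Round 1: Fernhollow=13 Greywater=14 Hollowpine=25 Ironridge=23 Juniper=15 → close Hollowpine (overflow 20)
  25÷4 = 6 each, +1 to first 1
Round 2: Fernhollow=20 Greywater=20 Ironridge=29 Juniper=21 → close Juniper (overflow 16)
  21÷3 = 7 each, +1 to first 0
Round 3: Fernhollow=27 Greywater=27 Ironridge=36 → close Ironridge (overflow 21)
  36÷2 = 18 each, +1 to first 0
Round 4: Fernhollow=45 Greywater=45 → close Fernhollow (overflow 32)
  45÷1 = 45 each, +1 to first 0

Closure order: Hollowpine, Juniper, Ironridge, Fernhollow
Last habitat: Greywater with 90 animals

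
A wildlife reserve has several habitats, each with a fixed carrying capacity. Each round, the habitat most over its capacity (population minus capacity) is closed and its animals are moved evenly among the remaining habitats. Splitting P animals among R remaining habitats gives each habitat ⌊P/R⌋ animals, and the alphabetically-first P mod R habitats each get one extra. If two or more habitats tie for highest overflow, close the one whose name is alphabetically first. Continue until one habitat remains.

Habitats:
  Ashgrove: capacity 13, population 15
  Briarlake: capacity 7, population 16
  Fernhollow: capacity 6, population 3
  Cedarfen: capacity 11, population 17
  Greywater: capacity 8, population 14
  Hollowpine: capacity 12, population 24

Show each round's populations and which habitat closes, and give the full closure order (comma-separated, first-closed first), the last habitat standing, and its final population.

Closure order: Hollowpine, Briarlake, Cedarfen, Greywater, Ashgrove
Last habitat: Fernhollow with 89 animals

Round 1: Ashgrove=15 Briarlake=16 Cedarfen=17 Fernhollow=3 Greywater=14 Hollowpine=24 → close Hollowpine (overflow 12)
  24÷5 = 4 each, +1 to first 4
Round 2: Ashgrove=20 Briarlake=21 Cedarfen=22 Fernhollow=8 Greywater=18 → close Briarlake (overflow 14)
  21÷4 = 5 each, +1 to first 1
Round 3: Ashgrove=26 Cedarfen=27 Fernhollow=13 Greywater=23 → close Cedarfen (overflow 16)
  27÷3 = 9 each, +1 to first 0
Round 4: Ashgrove=35 Fernhollow=22 Greywater=32 → close Greywater (overflow 24)
  32÷2 = 16 each, +1 to first 0
Round 5: Ashgrove=51 Fernhollow=38 → close Ashgrove (overflow 38)
  51÷1 = 51 each, +1 to first 0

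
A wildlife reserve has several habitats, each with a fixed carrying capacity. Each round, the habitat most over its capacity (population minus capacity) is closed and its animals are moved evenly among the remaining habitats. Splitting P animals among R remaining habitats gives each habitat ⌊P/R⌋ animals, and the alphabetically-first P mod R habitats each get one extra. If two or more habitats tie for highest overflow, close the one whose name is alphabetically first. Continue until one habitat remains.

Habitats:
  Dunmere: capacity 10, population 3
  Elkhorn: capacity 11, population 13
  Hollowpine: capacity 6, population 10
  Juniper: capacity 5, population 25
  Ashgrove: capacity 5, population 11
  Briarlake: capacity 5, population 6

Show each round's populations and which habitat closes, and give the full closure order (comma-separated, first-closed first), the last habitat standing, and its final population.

Round 1: Ashgrove=11 Briarlake=6 Dunmere=3 Elkhorn=13 Hollowpine=10 Juniper=25 → close Juniper (overflow 20)
  25÷5 = 5 each, +1 to first 0
Round 2: Ashgrove=16 Briarlake=11 Dunmere=8 Elkhorn=18 Hollowpine=15 → close Ashgrove (overflow 11)
  16÷4 = 4 each, +1 to first 0
Round 3: Briarlake=15 Dunmere=12 Elkhorn=22 Hollowpine=19 → close Hollowpine (overflow 13)
  19÷3 = 6 each, +1 to first 1
Round 4: Briarlake=22 Dunmere=18 Elkhorn=28 → close Briarlake (overflow 17)
  22÷2 = 11 each, +1 to first 0
Round 5: Dunmere=29 Elkhorn=39 → close Elkhorn (overflow 28)
  39÷1 = 39 each, +1 to first 0

Closure order: Juniper, Ashgrove, Hollowpine, Briarlake, Elkhorn
Last habitat: Dunmere with 68 animals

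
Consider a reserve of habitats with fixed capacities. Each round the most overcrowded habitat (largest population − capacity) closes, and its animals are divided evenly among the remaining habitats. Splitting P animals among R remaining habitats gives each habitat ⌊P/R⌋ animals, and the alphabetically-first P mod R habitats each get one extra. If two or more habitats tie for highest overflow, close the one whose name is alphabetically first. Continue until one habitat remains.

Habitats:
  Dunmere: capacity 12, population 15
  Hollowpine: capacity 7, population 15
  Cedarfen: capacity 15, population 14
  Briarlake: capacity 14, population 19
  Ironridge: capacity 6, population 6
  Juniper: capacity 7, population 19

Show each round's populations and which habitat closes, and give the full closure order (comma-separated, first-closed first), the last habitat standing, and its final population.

Closure order: Juniper, Hollowpine, Briarlake, Dunmere, Cedarfen
Last habitat: Ironridge with 88 animals

Round 1: Briarlake=19 Cedarfen=14 Dunmere=15 Hollowpine=15 Ironridge=6 Juniper=19 → close Juniper (overflow 12)
  19÷5 = 3 each, +1 to first 4
Round 2: Briarlake=23 Cedarfen=18 Dunmere=19 Hollowpine=19 Ironridge=9 → close Hollowpine (overflow 12)
  19÷4 = 4 each, +1 to first 3
Round 3: Briarlake=28 Cedarfen=23 Dunmere=24 Ironridge=13 → close Briarlake (overflow 14)
  28÷3 = 9 each, +1 to first 1
Round 4: Cedarfen=33 Dunmere=33 Ironridge=22 → close Dunmere (overflow 21)
  33÷2 = 16 each, +1 to first 1
Round 5: Cedarfen=50 Ironridge=38 → close Cedarfen (overflow 35)
  50÷1 = 50 each, +1 to first 0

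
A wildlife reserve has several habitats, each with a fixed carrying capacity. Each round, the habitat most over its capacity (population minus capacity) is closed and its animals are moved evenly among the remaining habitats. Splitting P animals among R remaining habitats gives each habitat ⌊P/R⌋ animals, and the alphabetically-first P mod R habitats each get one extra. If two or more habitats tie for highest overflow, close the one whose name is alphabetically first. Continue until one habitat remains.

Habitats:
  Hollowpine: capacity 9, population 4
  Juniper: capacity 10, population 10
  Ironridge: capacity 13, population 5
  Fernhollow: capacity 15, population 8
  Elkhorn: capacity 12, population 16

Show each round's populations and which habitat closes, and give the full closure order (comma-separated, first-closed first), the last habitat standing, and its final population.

Closure order: Elkhorn, Juniper, Hollowpine, Fernhollow
Last habitat: Ironridge with 43 animals

Round 1: Elkhorn=16 Fernhollow=8 Hollowpine=4 Ironridge=5 Juniper=10 → close Elkhorn (overflow 4)
  16÷4 = 4 each, +1 to first 0
Round 2: Fernhollow=12 Hollowpine=8 Ironridge=9 Juniper=14 → close Juniper (overflow 4)
  14÷3 = 4 each, +1 to first 2
Round 3: Fernhollow=17 Hollowpine=13 Ironridge=13 → close Hollowpine (overflow 4)
  13÷2 = 6 each, +1 to first 1
Round 4: Fernhollow=24 Ironridge=19 → close Fernhollow (overflow 9)
  24÷1 = 24 each, +1 to first 0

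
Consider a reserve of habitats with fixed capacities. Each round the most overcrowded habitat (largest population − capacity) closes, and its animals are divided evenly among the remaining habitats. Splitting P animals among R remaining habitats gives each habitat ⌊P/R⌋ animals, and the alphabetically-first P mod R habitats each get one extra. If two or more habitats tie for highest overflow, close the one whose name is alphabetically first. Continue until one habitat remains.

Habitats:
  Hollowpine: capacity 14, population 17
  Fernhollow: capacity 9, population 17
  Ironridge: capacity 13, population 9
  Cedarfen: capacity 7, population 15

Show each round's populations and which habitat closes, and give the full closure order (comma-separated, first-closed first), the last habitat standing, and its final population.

Round 1: Cedarfen=15 Fernhollow=17 Hollowpine=17 Ironridge=9 → close Cedarfen (overflow 8)
  15÷3 = 5 each, +1 to first 0
Round 2: Fernhollow=22 Hollowpine=22 Ironridge=14 → close Fernhollow (overflow 13)
  22÷2 = 11 each, +1 to first 0
Round 3: Hollowpine=33 Ironridge=25 → close Hollowpine (overflow 19)
  33÷1 = 33 each, +1 to first 0

Closure order: Cedarfen, Fernhollow, Hollowpine
Last habitat: Ironridge with 58 animals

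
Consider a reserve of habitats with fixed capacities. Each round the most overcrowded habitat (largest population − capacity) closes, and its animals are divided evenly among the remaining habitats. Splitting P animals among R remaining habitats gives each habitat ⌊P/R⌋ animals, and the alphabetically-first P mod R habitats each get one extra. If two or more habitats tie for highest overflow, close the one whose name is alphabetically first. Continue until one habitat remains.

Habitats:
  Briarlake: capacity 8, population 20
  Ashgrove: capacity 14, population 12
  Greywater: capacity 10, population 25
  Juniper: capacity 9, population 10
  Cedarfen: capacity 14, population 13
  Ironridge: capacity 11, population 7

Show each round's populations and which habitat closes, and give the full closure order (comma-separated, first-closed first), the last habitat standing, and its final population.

Closure order: Greywater, Briarlake, Juniper, Ashgrove, Cedarfen
Last habitat: Ironridge with 87 animals

Round 1: Ashgrove=12 Briarlake=20 Cedarfen=13 Greywater=25 Ironridge=7 Juniper=10 → close Greywater (overflow 15)
  25÷5 = 5 each, +1 to first 0
Round 2: Ashgrove=17 Briarlake=25 Cedarfen=18 Ironridge=12 Juniper=15 → close Briarlake (overflow 17)
  25÷4 = 6 each, +1 to first 1
Round 3: Ashgrove=24 Cedarfen=24 Ironridge=18 Juniper=21 → close Juniper (overflow 12)
  21÷3 = 7 each, +1 to first 0
Round 4: Ashgrove=31 Cedarfen=31 Ironridge=25 → close Ashgrove (overflow 17)
  31÷2 = 15 each, +1 to first 1
Round 5: Cedarfen=47 Ironridge=40 → close Cedarfen (overflow 33)
  47÷1 = 47 each, +1 to first 0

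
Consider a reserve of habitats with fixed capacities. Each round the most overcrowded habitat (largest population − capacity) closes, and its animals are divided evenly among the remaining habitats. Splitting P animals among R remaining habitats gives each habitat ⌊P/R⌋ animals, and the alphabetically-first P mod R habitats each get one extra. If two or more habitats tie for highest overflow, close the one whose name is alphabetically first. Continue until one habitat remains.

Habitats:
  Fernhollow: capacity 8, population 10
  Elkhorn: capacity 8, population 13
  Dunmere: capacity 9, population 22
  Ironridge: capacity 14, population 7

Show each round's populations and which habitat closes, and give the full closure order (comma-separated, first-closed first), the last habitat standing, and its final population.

Closure order: Dunmere, Elkhorn, Fernhollow
Last habitat: Ironridge with 52 animals

Round 1: Dunmere=22 Elkhorn=13 Fernhollow=10 Ironridge=7 → close Dunmere (overflow 13)
  22÷3 = 7 each, +1 to first 1
Round 2: Elkhorn=21 Fernhollow=17 Ironridge=14 → close Elkhorn (overflow 13)
  21÷2 = 10 each, +1 to first 1
Round 3: Fernhollow=28 Ironridge=24 → close Fernhollow (overflow 20)
  28÷1 = 28 each, +1 to first 0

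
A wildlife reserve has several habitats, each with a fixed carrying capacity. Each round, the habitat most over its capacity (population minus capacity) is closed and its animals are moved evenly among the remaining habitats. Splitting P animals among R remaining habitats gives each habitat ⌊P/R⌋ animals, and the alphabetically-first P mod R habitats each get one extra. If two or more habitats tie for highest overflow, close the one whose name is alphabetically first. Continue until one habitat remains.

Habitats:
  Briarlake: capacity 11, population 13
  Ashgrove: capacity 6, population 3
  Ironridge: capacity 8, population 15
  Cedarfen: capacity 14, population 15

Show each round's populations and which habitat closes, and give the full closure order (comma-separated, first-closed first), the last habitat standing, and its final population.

Closure order: Ironridge, Briarlake, Cedarfen
Last habitat: Ashgrove with 46 animals

Round 1: Ashgrove=3 Briarlake=13 Cedarfen=15 Ironridge=15 → close Ironridge (overflow 7)
  15÷3 = 5 each, +1 to first 0
Round 2: Ashgrove=8 Briarlake=18 Cedarfen=20 → close Briarlake (overflow 7)
  18÷2 = 9 each, +1 to first 0
Round 3: Ashgrove=17 Cedarfen=29 → close Cedarfen (overflow 15)
  29÷1 = 29 each, +1 to first 0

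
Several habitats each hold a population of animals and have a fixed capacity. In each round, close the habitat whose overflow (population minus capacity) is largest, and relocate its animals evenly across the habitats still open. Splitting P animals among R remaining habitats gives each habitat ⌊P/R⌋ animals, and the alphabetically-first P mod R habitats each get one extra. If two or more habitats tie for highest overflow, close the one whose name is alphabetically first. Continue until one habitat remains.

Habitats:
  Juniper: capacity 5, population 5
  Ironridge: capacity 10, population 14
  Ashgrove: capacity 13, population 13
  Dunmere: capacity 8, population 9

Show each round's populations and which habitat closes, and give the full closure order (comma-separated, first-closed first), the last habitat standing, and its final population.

Round 1: Ashgrove=13 Dunmere=9 Ironridge=14 Juniper=5 → close Ironridge (overflow 4)
  14÷3 = 4 each, +1 to first 2
Round 2: Ashgrove=18 Dunmere=14 Juniper=9 → close Dunmere (overflow 6)
  14÷2 = 7 each, +1 to first 0
Round 3: Ashgrove=25 Juniper=16 → close Ashgrove (overflow 12)
  25÷1 = 25 each, +1 to first 0

Closure order: Ironridge, Dunmere, Ashgrove
Last habitat: Juniper with 41 animals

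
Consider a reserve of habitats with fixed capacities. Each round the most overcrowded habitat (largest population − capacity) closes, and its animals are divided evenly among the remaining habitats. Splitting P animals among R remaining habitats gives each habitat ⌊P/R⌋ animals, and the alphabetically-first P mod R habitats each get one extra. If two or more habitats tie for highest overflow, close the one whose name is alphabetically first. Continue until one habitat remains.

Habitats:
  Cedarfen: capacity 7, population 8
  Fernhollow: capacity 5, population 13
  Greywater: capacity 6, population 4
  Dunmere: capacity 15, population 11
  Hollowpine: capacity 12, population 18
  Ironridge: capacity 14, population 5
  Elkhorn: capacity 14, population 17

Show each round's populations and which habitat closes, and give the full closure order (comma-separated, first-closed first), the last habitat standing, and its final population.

Closure order: Fernhollow, Hollowpine, Elkhorn, Cedarfen, Greywater, Dunmere
Last habitat: Ironridge with 76 animals

Round 1: Cedarfen=8 Dunmere=11 Elkhorn=17 Fernhollow=13 Greywater=4 Hollowpine=18 Ironridge=5 → close Fernhollow (overflow 8)
  13÷6 = 2 each, +1 to first 1
Round 2: Cedarfen=11 Dunmere=13 Elkhorn=19 Greywater=6 Hollowpine=20 Ironridge=7 → close Hollowpine (overflow 8)
  20÷5 = 4 each, +1 to first 0
Round 3: Cedarfen=15 Dunmere=17 Elkhorn=23 Greywater=10 Ironridge=11 → close Elkhorn (overflow 9)
  23÷4 = 5 each, +1 to first 3
Round 4: Cedarfen=21 Dunmere=23 Greywater=16 Ironridge=16 → close Cedarfen (overflow 14)
  21÷3 = 7 each, +1 to first 0
Round 5: Dunmere=30 Greywater=23 Ironridge=23 → close Greywater (overflow 17)
  23÷2 = 11 each, +1 to first 1
Round 6: Dunmere=42 Ironridge=34 → close Dunmere (overflow 27)
  42÷1 = 42 each, +1 to first 0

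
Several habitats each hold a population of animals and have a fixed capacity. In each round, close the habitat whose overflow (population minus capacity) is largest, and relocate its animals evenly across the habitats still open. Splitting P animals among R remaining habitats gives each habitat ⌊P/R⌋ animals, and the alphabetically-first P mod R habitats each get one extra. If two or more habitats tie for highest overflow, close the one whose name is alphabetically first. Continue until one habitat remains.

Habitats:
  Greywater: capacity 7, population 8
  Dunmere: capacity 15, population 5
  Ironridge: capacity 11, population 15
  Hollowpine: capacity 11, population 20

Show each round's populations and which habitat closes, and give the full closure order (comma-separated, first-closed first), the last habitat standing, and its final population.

Closure order: Hollowpine, Ironridge, Greywater
Last habitat: Dunmere with 48 animals

Round 1: Dunmere=5 Greywater=8 Hollowpine=20 Ironridge=15 → close Hollowpine (overflow 9)
  20÷3 = 6 each, +1 to first 2
Round 2: Dunmere=12 Greywater=15 Ironridge=21 → close Ironridge (overflow 10)
  21÷2 = 10 each, +1 to first 1
Round 3: Dunmere=23 Greywater=25 → close Greywater (overflow 18)
  25÷1 = 25 each, +1 to first 0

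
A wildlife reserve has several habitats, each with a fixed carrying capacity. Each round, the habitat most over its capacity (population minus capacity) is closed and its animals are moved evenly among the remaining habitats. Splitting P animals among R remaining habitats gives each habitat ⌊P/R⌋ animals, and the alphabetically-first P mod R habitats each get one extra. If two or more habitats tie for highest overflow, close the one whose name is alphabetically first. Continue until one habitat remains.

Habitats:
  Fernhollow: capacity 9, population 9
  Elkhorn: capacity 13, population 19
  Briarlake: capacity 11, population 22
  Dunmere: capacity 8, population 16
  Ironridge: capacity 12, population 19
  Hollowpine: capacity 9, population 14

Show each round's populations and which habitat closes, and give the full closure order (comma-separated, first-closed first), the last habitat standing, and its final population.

Closure order: Briarlake, Dunmere, Elkhorn, Ironridge, Hollowpine
Last habitat: Fernhollow with 99 animals

Round 1: Briarlake=22 Dunmere=16 Elkhorn=19 Fernhollow=9 Hollowpine=14 Ironridge=19 → close Briarlake (overflow 11)
  22÷5 = 4 each, +1 to first 2
Round 2: Dunmere=21 Elkhorn=24 Fernhollow=13 Hollowpine=18 Ironridge=23 → close Dunmere (overflow 13)
  21÷4 = 5 each, +1 to first 1
Round 3: Elkhorn=30 Fernhollow=18 Hollowpine=23 Ironridge=28 → close Elkhorn (overflow 17)
  30÷3 = 10 each, +1 to first 0
Round 4: Fernhollow=28 Hollowpine=33 Ironridge=38 → close Ironridge (overflow 26)
  38÷2 = 19 each, +1 to first 0
Round 5: Fernhollow=47 Hollowpine=52 → close Hollowpine (overflow 43)
  52÷1 = 52 each, +1 to first 0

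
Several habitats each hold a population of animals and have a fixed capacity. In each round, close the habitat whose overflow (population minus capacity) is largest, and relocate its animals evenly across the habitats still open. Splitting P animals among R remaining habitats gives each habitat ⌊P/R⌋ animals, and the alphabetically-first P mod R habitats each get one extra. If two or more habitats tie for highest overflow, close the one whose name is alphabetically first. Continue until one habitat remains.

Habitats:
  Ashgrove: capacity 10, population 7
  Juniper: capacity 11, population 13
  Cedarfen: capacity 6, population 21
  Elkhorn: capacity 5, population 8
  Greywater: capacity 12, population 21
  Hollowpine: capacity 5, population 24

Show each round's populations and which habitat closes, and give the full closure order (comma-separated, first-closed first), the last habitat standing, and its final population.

Round 1: Ashgrove=7 Cedarfen=21 Elkhorn=8 Greywater=21 Hollowpine=24 Juniper=13 → close Hollowpine (overflow 19)
  24÷5 = 4 each, +1 to first 4
Round 2: Ashgrove=12 Cedarfen=26 Elkhorn=13 Greywater=26 Juniper=17 → close Cedarfen (overflow 20)
  26÷4 = 6 each, +1 to first 2
Round 3: Ashgrove=19 Elkhorn=20 Greywater=32 Juniper=23 → close Greywater (overflow 20)
  32÷3 = 10 each, +1 to first 2
Round 4: Ashgrove=30 Elkhorn=31 Juniper=33 → close Elkhorn (overflow 26)
  31÷2 = 15 each, +1 to first 1
Round 5: Ashgrove=46 Juniper=48 → close Juniper (overflow 37)
  48÷1 = 48 each, +1 to first 0

Closure order: Hollowpine, Cedarfen, Greywater, Elkhorn, Juniper
Last habitat: Ashgrove with 94 animals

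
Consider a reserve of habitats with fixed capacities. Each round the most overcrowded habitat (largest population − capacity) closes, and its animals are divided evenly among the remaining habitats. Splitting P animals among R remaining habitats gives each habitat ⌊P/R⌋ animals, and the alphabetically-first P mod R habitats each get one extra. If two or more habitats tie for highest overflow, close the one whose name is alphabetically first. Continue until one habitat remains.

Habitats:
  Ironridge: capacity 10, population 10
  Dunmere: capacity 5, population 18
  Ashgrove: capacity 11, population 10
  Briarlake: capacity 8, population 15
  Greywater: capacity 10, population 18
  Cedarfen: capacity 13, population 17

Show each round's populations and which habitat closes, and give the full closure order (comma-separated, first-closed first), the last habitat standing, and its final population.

Closure order: Dunmere, Briarlake, Greywater, Cedarfen, Ashgrove
Last habitat: Ironridge with 88 animals

Round 1: Ashgrove=10 Briarlake=15 Cedarfen=17 Dunmere=18 Greywater=18 Ironridge=10 → close Dunmere (overflow 13)
  18÷5 = 3 each, +1 to first 3
Round 2: Ashgrove=14 Briarlake=19 Cedarfen=21 Greywater=21 Ironridge=13 → close Briarlake (overflow 11)
  19÷4 = 4 each, +1 to first 3
Round 3: Ashgrove=19 Cedarfen=26 Greywater=26 Ironridge=17 → close Greywater (overflow 16)
  26÷3 = 8 each, +1 to first 2
Round 4: Ashgrove=28 Cedarfen=35 Ironridge=25 → close Cedarfen (overflow 22)
  35÷2 = 17 each, +1 to first 1
Round 5: Ashgrove=46 Ironridge=42 → close Ashgrove (overflow 35)
  46÷1 = 46 each, +1 to first 0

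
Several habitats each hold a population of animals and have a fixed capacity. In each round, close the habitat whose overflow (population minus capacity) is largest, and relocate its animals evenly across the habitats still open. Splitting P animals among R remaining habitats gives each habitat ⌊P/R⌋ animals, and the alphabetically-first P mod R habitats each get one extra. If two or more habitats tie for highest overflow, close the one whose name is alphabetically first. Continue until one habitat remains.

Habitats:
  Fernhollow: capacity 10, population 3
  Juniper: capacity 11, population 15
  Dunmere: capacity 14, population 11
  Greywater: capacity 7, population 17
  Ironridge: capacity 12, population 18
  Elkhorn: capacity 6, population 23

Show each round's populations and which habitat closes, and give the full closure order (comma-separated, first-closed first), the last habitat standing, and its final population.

Closure order: Elkhorn, Greywater, Ironridge, Juniper, Dunmere
Last habitat: Fernhollow with 87 animals

Round 1: Dunmere=11 Elkhorn=23 Fernhollow=3 Greywater=17 Ironridge=18 Juniper=15 → close Elkhorn (overflow 17)
  23÷5 = 4 each, +1 to first 3
Round 2: Dunmere=16 Fernhollow=8 Greywater=22 Ironridge=22 Juniper=19 → close Greywater (overflow 15)
  22÷4 = 5 each, +1 to first 2
Round 3: Dunmere=22 Fernhollow=14 Ironridge=27 Juniper=24 → close Ironridge (overflow 15)
  27÷3 = 9 each, +1 to first 0
Round 4: Dunmere=31 Fernhollow=23 Juniper=33 → close Juniper (overflow 22)
  33÷2 = 16 each, +1 to first 1
Round 5: Dunmere=48 Fernhollow=39 → close Dunmere (overflow 34)
  48÷1 = 48 each, +1 to first 0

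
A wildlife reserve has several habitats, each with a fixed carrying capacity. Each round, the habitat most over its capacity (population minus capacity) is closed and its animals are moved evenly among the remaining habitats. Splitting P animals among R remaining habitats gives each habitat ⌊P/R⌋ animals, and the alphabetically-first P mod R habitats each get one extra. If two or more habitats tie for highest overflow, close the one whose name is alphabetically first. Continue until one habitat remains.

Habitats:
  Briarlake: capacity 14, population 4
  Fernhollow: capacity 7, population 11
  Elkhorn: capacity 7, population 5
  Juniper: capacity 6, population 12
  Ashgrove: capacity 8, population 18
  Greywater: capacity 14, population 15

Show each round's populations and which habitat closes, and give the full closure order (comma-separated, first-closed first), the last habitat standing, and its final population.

Closure order: Ashgrove, Juniper, Fernhollow, Greywater, Elkhorn
Last habitat: Briarlake with 65 animals

Round 1: Ashgrove=18 Briarlake=4 Elkhorn=5 Fernhollow=11 Greywater=15 Juniper=12 → close Ashgrove (overflow 10)
  18÷5 = 3 each, +1 to first 3
Round 2: Briarlake=8 Elkhorn=9 Fernhollow=15 Greywater=18 Juniper=15 → close Juniper (overflow 9)
  15÷4 = 3 each, +1 to first 3
Round 3: Briarlake=12 Elkhorn=13 Fernhollow=19 Greywater=21 → close Fernhollow (overflow 12)
  19÷3 = 6 each, +1 to first 1
Round 4: Briarlake=19 Elkhorn=19 Greywater=27 → close Greywater (overflow 13)
  27÷2 = 13 each, +1 to first 1
Round 5: Briarlake=33 Elkhorn=32 → close Elkhorn (overflow 25)
  32÷1 = 32 each, +1 to first 0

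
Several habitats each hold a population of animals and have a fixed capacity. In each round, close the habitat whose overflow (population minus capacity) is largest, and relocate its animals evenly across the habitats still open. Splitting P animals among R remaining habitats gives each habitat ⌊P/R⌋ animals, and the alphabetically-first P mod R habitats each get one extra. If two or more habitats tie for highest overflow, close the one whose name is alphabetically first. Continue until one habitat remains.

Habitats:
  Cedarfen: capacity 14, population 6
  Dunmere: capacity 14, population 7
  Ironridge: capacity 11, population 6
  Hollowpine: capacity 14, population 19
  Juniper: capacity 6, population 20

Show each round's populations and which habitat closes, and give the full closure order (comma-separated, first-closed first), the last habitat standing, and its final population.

Round 1: Cedarfen=6 Dunmere=7 Hollowpine=19 Ironridge=6 Juniper=20 → close Juniper (overflow 14)
  20÷4 = 5 each, +1 to first 0
Round 2: Cedarfen=11 Dunmere=12 Hollowpine=24 Ironridge=11 → close Hollowpine (overflow 10)
  24÷3 = 8 each, +1 to first 0
Round 3: Cedarfen=19 Dunmere=20 Ironridge=19 → close Ironridge (overflow 8)
  19÷2 = 9 each, +1 to first 1
Round 4: Cedarfen=29 Dunmere=29 → close Cedarfen (overflow 15)
  29÷1 = 29 each, +1 to first 0

Closure order: Juniper, Hollowpine, Ironridge, Cedarfen
Last habitat: Dunmere with 58 animals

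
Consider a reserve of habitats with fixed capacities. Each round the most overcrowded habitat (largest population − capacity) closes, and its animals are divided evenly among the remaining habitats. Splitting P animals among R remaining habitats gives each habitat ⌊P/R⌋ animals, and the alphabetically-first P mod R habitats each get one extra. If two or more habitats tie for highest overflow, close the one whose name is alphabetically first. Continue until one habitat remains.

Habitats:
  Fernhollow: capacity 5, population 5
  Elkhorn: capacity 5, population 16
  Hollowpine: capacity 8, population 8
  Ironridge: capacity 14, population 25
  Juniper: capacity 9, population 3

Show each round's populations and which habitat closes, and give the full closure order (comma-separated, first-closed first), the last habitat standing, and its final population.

Closure order: Elkhorn, Ironridge, Fernhollow, Hollowpine
Last habitat: Juniper with 57 animals

Round 1: Elkhorn=16 Fernhollow=5 Hollowpine=8 Ironridge=25 Juniper=3 → close Elkhorn (overflow 11)
  16÷4 = 4 each, +1 to first 0
Round 2: Fernhollow=9 Hollowpine=12 Ironridge=29 Juniper=7 → close Ironridge (overflow 15)
  29÷3 = 9 each, +1 to first 2
Round 3: Fernhollow=19 Hollowpine=22 Juniper=16 → close Fernhollow (overflow 14)
  19÷2 = 9 each, +1 to first 1
Round 4: Hollowpine=32 Juniper=25 → close Hollowpine (overflow 24)
  32÷1 = 32 each, +1 to first 0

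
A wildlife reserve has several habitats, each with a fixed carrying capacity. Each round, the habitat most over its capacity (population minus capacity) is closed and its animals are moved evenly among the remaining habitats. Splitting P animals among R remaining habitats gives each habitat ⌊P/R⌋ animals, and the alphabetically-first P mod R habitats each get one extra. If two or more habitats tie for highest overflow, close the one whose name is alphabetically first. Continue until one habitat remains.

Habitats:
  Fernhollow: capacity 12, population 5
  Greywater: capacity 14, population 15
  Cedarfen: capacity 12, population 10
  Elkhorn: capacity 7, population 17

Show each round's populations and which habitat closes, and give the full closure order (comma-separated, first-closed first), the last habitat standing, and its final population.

Round 1: Cedarfen=10 Elkhorn=17 Fernhollow=5 Greywater=15 → close Elkhorn (overflow 10)
  17÷3 = 5 each, +1 to first 2
Round 2: Cedarfen=16 Fernhollow=11 Greywater=20 → close Greywater (overflow 6)
  20÷2 = 10 each, +1 to first 0
Round 3: Cedarfen=26 Fernhollow=21 → close Cedarfen (overflow 14)
  26÷1 = 26 each, +1 to first 0

Closure order: Elkhorn, Greywater, Cedarfen
Last habitat: Fernhollow with 47 animals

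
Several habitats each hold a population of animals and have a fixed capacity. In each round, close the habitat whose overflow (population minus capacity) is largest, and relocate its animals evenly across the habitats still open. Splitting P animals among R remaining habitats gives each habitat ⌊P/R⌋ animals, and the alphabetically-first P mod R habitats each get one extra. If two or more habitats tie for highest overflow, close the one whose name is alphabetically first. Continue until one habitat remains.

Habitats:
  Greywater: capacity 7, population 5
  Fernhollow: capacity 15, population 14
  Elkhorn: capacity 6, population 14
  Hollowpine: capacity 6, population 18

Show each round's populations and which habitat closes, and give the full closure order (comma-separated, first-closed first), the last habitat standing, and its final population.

Closure order: Hollowpine, Elkhorn, Fernhollow
Last habitat: Greywater with 51 animals

Round 1: Elkhorn=14 Fernhollow=14 Greywater=5 Hollowpine=18 → close Hollowpine (overflow 12)
  18÷3 = 6 each, +1 to first 0
Round 2: Elkhorn=20 Fernhollow=20 Greywater=11 → close Elkhorn (overflow 14)
  20÷2 = 10 each, +1 to first 0
Round 3: Fernhollow=30 Greywater=21 → close Fernhollow (overflow 15)
  30÷1 = 30 each, +1 to first 0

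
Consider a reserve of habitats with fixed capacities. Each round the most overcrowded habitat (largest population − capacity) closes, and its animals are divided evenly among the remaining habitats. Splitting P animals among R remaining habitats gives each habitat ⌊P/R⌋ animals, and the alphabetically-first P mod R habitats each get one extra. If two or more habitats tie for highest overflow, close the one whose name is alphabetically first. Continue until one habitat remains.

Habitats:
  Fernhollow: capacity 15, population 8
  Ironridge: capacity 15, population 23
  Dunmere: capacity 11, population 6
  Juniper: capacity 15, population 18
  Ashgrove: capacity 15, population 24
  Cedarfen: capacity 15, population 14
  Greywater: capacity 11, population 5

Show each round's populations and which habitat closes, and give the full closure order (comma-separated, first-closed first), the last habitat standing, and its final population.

Round 1: Ashgrove=24 Cedarfen=14 Dunmere=6 Fernhollow=8 Greywater=5 Ironridge=23 Juniper=18 → close Ashgrove (overflow 9)
  24÷6 = 4 each, +1 to first 0
Round 2: Cedarfen=18 Dunmere=10 Fernhollow=12 Greywater=9 Ironridge=27 Juniper=22 → close Ironridge (overflow 12)
  27÷5 = 5 each, +1 to first 2
Round 3: Cedarfen=24 Dunmere=16 Fernhollow=17 Greywater=14 Juniper=27 → close Juniper (overflow 12)
  27÷4 = 6 each, +1 to first 3
Round 4: Cedarfen=31 Dunmere=23 Fernhollow=24 Greywater=20 → close Cedarfen (overflow 16)
  31÷3 = 10 each, +1 to first 1
Round 5: Dunmere=34 Fernhollow=34 Greywater=30 → close Dunmere (overflow 23)
  34÷2 = 17 each, +1 to first 0
Round 6: Fernhollow=51 Greywater=47 → close Fernhollow (overflow 36)
  51÷1 = 51 each, +1 to first 0

Closure order: Ashgrove, Ironridge, Juniper, Cedarfen, Dunmere, Fernhollow
Last habitat: Greywater with 98 animals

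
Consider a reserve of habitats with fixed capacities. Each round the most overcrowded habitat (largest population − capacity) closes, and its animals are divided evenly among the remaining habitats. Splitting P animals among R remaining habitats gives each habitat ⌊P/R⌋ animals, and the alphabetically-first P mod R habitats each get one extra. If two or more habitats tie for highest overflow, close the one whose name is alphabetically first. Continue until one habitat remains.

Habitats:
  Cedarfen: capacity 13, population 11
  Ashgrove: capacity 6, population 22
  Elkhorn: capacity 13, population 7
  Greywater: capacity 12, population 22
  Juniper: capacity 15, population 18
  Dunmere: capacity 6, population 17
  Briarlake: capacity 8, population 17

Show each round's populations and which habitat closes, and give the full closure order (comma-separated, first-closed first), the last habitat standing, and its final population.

Closure order: Ashgrove, Dunmere, Briarlake, Greywater, Juniper, Cedarfen
Last habitat: Elkhorn with 114 animals

Round 1: Ashgrove=22 Briarlake=17 Cedarfen=11 Dunmere=17 Elkhorn=7 Greywater=22 Juniper=18 → close Ashgrove (overflow 16)
  22÷6 = 3 each, +1 to first 4
Round 2: Briarlake=21 Cedarfen=15 Dunmere=21 Elkhorn=11 Greywater=25 Juniper=21 → close Dunmere (overflow 15)
  21÷5 = 4 each, +1 to first 1
Round 3: Briarlake=26 Cedarfen=19 Elkhorn=15 Greywater=29 Juniper=25 → close Briarlake (overflow 18)
  26÷4 = 6 each, +1 to first 2
Round 4: Cedarfen=26 Elkhorn=22 Greywater=35 Juniper=31 → close Greywater (overflow 23)
  35÷3 = 11 each, +1 to first 2
Round 5: Cedarfen=38 Elkhorn=34 Juniper=42 → close Juniper (overflow 27)
  42÷2 = 21 each, +1 to first 0
Round 6: Cedarfen=59 Elkhorn=55 → close Cedarfen (overflow 46)
  59÷1 = 59 each, +1 to first 0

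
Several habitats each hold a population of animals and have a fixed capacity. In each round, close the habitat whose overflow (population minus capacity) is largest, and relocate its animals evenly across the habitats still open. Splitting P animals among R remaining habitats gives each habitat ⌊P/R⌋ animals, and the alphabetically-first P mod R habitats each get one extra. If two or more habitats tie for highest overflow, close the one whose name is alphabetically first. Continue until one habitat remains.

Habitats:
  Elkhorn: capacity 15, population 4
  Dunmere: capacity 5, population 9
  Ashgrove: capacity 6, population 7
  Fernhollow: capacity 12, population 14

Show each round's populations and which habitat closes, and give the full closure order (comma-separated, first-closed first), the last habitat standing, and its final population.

Closure order: Dunmere, Fernhollow, Ashgrove
Last habitat: Elkhorn with 34 animals

Round 1: Ashgrove=7 Dunmere=9 Elkhorn=4 Fernhollow=14 → close Dunmere (overflow 4)
  9÷3 = 3 each, +1 to first 0
Round 2: Ashgrove=10 Elkhorn=7 Fernhollow=17 → close Fernhollow (overflow 5)
  17÷2 = 8 each, +1 to first 1
Round 3: Ashgrove=19 Elkhorn=15 → close Ashgrove (overflow 13)
  19÷1 = 19 each, +1 to first 0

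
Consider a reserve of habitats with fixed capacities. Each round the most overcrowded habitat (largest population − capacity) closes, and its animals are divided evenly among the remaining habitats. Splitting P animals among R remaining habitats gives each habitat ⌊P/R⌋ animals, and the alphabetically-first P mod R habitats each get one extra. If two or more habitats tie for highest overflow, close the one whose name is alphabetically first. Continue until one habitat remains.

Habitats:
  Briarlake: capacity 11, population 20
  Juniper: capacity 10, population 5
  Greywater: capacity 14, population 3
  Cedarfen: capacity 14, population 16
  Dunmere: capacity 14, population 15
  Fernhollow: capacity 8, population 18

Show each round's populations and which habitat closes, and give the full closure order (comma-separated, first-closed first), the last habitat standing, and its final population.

Closure order: Fernhollow, Briarlake, Cedarfen, Dunmere, Juniper
Last habitat: Greywater with 77 animals

Round 1: Briarlake=20 Cedarfen=16 Dunmere=15 Fernhollow=18 Greywater=3 Juniper=5 → close Fernhollow (overflow 10)
  18÷5 = 3 each, +1 to first 3
Round 2: Briarlake=24 Cedarfen=20 Dunmere=19 Greywater=6 Juniper=8 → close Briarlake (overflow 13)
  24÷4 = 6 each, +1 to first 0
Round 3: Cedarfen=26 Dunmere=25 Greywater=12 Juniper=14 → close Cedarfen (overflow 12)
  26÷3 = 8 each, +1 to first 2
Round 4: Dunmere=34 Greywater=21 Juniper=22 → close Dunmere (overflow 20)
  34÷2 = 17 each, +1 to first 0
Round 5: Greywater=38 Juniper=39 → close Juniper (overflow 29)
  39÷1 = 39 each, +1 to first 0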